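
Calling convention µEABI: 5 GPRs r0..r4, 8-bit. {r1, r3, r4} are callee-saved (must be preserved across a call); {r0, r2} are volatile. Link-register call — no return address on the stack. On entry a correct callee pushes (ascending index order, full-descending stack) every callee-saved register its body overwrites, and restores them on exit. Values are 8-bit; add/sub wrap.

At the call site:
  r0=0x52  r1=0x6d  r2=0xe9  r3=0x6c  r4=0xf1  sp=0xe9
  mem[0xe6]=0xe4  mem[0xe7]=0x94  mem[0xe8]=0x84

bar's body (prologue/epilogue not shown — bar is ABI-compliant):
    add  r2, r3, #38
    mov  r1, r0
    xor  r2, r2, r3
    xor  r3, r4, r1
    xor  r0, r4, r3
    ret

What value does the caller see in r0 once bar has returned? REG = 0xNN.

prologue: push r1 → mem[0xe8]=0x6d, sp=0xe8
prologue: push r3 → mem[0xe7]=0x6c, sp=0xe7
body[0] add  r2, r3, #38 → r2=0x92
body[1] mov  r1, r0 → r1=0x52
body[2] xor  r2, r2, r3 → r2=0xfe
body[3] xor  r3, r4, r1 → r3=0xa3
body[4] xor  r0, r4, r3 → r0=0x52
epilogue: pop r3=0x6c, sp=0xe8
epilogue: pop r1=0x6d, sp=0xe9
r0 is caller-saved → body value

REG = 0x52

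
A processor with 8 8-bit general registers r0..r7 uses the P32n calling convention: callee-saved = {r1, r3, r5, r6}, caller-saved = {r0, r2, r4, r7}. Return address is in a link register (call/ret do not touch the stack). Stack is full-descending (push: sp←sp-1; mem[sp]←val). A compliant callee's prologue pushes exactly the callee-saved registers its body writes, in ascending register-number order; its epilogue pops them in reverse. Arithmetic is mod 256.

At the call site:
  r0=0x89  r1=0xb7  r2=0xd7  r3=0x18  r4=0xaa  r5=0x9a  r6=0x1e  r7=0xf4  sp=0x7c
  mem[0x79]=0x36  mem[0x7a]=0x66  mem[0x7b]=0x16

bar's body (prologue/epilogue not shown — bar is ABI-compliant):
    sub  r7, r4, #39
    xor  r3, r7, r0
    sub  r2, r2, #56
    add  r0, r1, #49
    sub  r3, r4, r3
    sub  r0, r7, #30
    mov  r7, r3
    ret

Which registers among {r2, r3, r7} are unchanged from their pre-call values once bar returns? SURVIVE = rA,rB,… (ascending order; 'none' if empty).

prologue: push r3 → mem[0x7b]=0x18, sp=0x7b
body[0] sub  r7, r4, #39 → r7=0x83
body[1] xor  r3, r7, r0 → r3=0x0a
body[2] sub  r2, r2, #56 → r2=0x9f
body[3] add  r0, r1, #49 → r0=0xe8
body[4] sub  r3, r4, r3 → r3=0xa0
body[5] sub  r0, r7, #30 → r0=0x65
body[6] mov  r7, r3 → r7=0xa0
epilogue: pop r3=0x18, sp=0x7c
r2: caller-saved, written=True
r3: callee-saved, written=True
r7: caller-saved, written=True

SURVIVE = r3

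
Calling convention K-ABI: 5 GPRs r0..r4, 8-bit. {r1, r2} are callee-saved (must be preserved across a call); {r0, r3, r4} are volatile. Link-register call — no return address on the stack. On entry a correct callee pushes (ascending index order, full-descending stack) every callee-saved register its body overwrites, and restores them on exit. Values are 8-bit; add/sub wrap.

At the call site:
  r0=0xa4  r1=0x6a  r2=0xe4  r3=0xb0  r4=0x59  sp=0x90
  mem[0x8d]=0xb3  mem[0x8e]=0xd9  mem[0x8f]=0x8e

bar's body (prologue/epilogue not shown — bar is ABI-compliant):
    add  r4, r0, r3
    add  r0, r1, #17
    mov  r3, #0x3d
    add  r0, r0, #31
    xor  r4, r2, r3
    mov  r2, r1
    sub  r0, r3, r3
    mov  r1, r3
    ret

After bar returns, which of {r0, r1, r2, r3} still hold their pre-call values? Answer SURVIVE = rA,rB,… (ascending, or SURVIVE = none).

SURVIVE = r1,r2

prologue: push r1 → mem[0x8f]=0x6a, sp=0x8f
prologue: push r2 → mem[0x8e]=0xe4, sp=0x8e
body[0] add  r4, r0, r3 → r4=0x54
body[1] add  r0, r1, #17 → r0=0x7b
body[2] mov  r3, #0x3d → r3=0x3d
body[3] add  r0, r0, #31 → r0=0x9a
body[4] xor  r4, r2, r3 → r4=0xd9
body[5] mov  r2, r1 → r2=0x6a
body[6] sub  r0, r3, r3 → r0=0x00
body[7] mov  r1, r3 → r1=0x3d
epilogue: pop r2=0xe4, sp=0x8f
epilogue: pop r1=0x6a, sp=0x90
r0: caller-saved, written=True
r1: callee-saved, written=True
r2: callee-saved, written=True
r3: caller-saved, written=True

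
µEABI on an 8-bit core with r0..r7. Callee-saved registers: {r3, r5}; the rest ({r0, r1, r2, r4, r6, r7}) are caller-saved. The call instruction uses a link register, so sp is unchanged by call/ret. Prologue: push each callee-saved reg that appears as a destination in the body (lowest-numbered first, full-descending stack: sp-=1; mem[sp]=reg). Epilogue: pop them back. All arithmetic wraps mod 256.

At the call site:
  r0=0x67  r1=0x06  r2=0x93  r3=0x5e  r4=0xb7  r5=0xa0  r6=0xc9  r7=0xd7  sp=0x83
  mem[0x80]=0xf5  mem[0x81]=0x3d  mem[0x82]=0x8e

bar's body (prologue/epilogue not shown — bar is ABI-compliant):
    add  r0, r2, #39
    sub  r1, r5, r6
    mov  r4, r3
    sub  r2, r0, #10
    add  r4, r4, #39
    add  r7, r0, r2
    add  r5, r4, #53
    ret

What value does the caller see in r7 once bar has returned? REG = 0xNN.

prologue: push r5 → mem[0x82]=0xa0, sp=0x82
body[0] add  r0, r2, #39 → r0=0xba
body[1] sub  r1, r5, r6 → r1=0xd7
body[2] mov  r4, r3 → r4=0x5e
body[3] sub  r2, r0, #10 → r2=0xb0
body[4] add  r4, r4, #39 → r4=0x85
body[5] add  r7, r0, r2 → r7=0x6a
body[6] add  r5, r4, #53 → r5=0xba
epilogue: pop r5=0xa0, sp=0x83
r7 is caller-saved → body value

REG = 0x6a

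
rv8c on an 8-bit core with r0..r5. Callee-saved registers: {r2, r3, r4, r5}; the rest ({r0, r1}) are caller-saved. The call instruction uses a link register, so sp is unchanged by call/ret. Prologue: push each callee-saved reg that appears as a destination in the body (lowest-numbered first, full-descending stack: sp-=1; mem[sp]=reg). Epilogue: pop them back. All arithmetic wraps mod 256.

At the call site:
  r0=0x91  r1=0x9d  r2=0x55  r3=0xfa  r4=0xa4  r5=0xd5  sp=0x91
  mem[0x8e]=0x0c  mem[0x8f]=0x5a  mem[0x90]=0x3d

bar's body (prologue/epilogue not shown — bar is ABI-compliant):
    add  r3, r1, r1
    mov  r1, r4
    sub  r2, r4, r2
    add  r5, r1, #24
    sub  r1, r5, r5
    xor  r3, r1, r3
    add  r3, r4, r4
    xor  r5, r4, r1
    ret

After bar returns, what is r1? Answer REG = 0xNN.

prologue: push r2 -> mem[0x90]=0x55, sp=0x90
prologue: push r3 -> mem[0x8f]=0xfa, sp=0x8f
prologue: push r5 -> mem[0x8e]=0xd5, sp=0x8e
body[0] add  r3, r1, r1 -> r3=0x3a
body[1] mov  r1, r4 -> r1=0xa4
body[2] sub  r2, r4, r2 -> r2=0x4f
body[3] add  r5, r1, #24 -> r5=0xbc
body[4] sub  r1, r5, r5 -> r1=0x00
body[5] xor  r3, r1, r3 -> r3=0x3a
body[6] add  r3, r4, r4 -> r3=0x48
body[7] xor  r5, r4, r1 -> r5=0xa4
epilogue: pop r5=0xd5, sp=0x8f
epilogue: pop r3=0xfa, sp=0x90
epilogue: pop r2=0x55, sp=0x91
r1 is caller-saved -> body value

REG = 0x00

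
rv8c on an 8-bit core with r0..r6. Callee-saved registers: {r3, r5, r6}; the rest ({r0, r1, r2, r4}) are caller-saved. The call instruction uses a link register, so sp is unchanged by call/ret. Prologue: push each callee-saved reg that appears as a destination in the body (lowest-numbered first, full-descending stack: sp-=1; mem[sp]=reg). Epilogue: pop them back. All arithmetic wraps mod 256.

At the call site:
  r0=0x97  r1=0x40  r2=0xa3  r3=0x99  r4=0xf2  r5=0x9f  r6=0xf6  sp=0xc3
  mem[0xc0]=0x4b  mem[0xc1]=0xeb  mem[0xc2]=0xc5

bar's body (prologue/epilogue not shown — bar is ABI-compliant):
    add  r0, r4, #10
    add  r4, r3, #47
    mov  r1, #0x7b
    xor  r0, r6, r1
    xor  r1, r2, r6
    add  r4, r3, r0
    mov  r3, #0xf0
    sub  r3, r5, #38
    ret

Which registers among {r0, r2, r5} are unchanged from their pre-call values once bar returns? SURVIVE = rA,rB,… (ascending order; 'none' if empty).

prologue: push r3 -> mem[0xc2]=0x99, sp=0xc2
body[0] add  r0, r4, #10 -> r0=0xfc
body[1] add  r4, r3, #47 -> r4=0xc8
body[2] mov  r1, #0x7b -> r1=0x7b
body[3] xor  r0, r6, r1 -> r0=0x8d
body[4] xor  r1, r2, r6 -> r1=0x55
body[5] add  r4, r3, r0 -> r4=0x26
body[6] mov  r3, #0xf0 -> r3=0xf0
body[7] sub  r3, r5, #38 -> r3=0x79
epilogue: pop r3=0x99, sp=0xc3
r0: caller-saved, written=True
r2: caller-saved, written=False
r5: callee-saved, written=False

SURVIVE = r2,r5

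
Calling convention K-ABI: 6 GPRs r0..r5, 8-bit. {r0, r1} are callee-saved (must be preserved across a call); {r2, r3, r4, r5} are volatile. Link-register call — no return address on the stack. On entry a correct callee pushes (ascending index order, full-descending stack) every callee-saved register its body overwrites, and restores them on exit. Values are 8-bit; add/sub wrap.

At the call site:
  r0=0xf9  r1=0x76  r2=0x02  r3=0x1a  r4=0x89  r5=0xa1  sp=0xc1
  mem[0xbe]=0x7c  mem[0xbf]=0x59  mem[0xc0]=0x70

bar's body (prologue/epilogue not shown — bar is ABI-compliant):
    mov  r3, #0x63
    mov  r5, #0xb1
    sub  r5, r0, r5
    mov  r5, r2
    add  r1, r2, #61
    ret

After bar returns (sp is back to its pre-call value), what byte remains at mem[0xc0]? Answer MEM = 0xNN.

prologue: push r1 → mem[0xc0]=0x76, sp=0xc0
body[0] mov  r3, #0x63 → r3=0x63
body[1] mov  r5, #0xb1 → r5=0xb1
body[2] sub  r5, r0, r5 → r5=0x48
body[3] mov  r5, r2 → r5=0x02
body[4] add  r1, r2, #61 → r1=0x3f
epilogue: pop r1=0x76, sp=0xc1
prologue pushed ['r1'] at ['0xc0']

MEM = 0x76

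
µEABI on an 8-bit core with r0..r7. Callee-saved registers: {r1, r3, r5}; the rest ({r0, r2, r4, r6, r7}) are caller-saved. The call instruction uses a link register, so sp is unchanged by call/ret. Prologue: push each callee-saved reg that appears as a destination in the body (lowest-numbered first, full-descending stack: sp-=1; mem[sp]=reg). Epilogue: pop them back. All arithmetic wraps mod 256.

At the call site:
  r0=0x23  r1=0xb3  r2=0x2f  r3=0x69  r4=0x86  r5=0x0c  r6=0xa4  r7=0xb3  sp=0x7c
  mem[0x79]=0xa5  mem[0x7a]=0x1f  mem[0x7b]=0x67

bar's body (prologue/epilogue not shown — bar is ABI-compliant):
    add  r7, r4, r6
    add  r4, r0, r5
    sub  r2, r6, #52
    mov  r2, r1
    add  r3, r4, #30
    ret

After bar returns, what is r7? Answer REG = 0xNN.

REG = 0x2a

prologue: push r3 → mem[0x7b]=0x69, sp=0x7b
body[0] add  r7, r4, r6 → r7=0x2a
body[1] add  r4, r0, r5 → r4=0x2f
body[2] sub  r2, r6, #52 → r2=0x70
body[3] mov  r2, r1 → r2=0xb3
body[4] add  r3, r4, #30 → r3=0x4d
epilogue: pop r3=0x69, sp=0x7c
r7 is caller-saved → body value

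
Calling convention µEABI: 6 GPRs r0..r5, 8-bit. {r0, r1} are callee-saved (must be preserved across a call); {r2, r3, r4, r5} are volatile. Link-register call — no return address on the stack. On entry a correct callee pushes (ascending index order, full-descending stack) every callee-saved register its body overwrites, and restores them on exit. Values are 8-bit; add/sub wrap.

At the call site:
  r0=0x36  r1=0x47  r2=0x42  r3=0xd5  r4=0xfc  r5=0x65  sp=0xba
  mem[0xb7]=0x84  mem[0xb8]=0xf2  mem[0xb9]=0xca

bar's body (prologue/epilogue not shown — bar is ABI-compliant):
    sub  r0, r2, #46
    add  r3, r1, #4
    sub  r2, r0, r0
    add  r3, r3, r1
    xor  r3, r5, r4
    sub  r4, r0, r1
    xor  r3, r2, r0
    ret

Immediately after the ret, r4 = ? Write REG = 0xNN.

prologue: push r0 → mem[0xb9]=0x36, sp=0xb9
body[0] sub  r0, r2, #46 → r0=0x14
body[1] add  r3, r1, #4 → r3=0x4b
body[2] sub  r2, r0, r0 → r2=0x00
body[3] add  r3, r3, r1 → r3=0x92
body[4] xor  r3, r5, r4 → r3=0x99
body[5] sub  r4, r0, r1 → r4=0xcd
body[6] xor  r3, r2, r0 → r3=0x14
epilogue: pop r0=0x36, sp=0xba
r4 is caller-saved → body value

REG = 0xcd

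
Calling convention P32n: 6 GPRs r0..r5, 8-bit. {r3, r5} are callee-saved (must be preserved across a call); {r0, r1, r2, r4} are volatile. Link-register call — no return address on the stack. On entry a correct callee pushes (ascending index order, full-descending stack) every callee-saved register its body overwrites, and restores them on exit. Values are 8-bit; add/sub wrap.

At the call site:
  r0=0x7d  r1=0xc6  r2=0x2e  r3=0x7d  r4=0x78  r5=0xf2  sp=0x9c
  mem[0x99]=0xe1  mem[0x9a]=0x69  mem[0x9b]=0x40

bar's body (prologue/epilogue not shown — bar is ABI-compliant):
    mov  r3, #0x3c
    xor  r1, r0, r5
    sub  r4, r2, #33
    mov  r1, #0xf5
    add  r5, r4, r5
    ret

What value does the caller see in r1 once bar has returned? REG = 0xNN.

prologue: push r3 → mem[0x9b]=0x7d, sp=0x9b
prologue: push r5 → mem[0x9a]=0xf2, sp=0x9a
body[0] mov  r3, #0x3c → r3=0x3c
body[1] xor  r1, r0, r5 → r1=0x8f
body[2] sub  r4, r2, #33 → r4=0x0d
body[3] mov  r1, #0xf5 → r1=0xf5
body[4] add  r5, r4, r5 → r5=0xff
epilogue: pop r5=0xf2, sp=0x9b
epilogue: pop r3=0x7d, sp=0x9c
r1 is caller-saved → body value

REG = 0xf5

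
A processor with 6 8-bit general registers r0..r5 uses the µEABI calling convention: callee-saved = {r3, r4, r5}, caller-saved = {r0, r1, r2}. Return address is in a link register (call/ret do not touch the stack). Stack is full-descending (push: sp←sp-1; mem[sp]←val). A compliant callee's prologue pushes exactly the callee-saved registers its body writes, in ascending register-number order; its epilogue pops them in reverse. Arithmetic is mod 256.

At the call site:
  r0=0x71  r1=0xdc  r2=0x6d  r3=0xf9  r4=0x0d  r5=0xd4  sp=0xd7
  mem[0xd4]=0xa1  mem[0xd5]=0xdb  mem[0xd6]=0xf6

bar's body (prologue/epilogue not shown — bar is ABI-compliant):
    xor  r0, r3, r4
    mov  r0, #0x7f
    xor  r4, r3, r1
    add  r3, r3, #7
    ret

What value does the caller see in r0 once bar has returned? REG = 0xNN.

REG = 0x7f

prologue: push r3 -> mem[0xd6]=0xf9, sp=0xd6
prologue: push r4 -> mem[0xd5]=0x0d, sp=0xd5
body[0] xor  r0, r3, r4 -> r0=0xf4
body[1] mov  r0, #0x7f -> r0=0x7f
body[2] xor  r4, r3, r1 -> r4=0x25
body[3] add  r3, r3, #7 -> r3=0x00
epilogue: pop r4=0x0d, sp=0xd6
epilogue: pop r3=0xf9, sp=0xd7
r0 is caller-saved -> body value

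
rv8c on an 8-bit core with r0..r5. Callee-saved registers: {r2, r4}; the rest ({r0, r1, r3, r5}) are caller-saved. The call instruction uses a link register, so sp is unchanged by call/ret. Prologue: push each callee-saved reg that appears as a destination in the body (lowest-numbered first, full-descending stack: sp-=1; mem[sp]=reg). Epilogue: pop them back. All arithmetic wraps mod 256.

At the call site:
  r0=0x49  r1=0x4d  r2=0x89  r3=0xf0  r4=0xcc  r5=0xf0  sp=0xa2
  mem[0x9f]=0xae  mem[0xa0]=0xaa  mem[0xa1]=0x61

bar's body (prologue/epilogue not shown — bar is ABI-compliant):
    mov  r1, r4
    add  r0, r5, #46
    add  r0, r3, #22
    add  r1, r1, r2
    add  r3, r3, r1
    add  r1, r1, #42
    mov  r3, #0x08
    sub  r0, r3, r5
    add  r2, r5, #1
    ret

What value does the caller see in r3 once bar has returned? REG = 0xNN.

REG = 0x08

prologue: push r2 -> mem[0xa1]=0x89, sp=0xa1
body[0] mov  r1, r4 -> r1=0xcc
body[1] add  r0, r5, #46 -> r0=0x1e
body[2] add  r0, r3, #22 -> r0=0x06
body[3] add  r1, r1, r2 -> r1=0x55
body[4] add  r3, r3, r1 -> r3=0x45
body[5] add  r1, r1, #42 -> r1=0x7f
body[6] mov  r3, #0x08 -> r3=0x08
body[7] sub  r0, r3, r5 -> r0=0x18
body[8] add  r2, r5, #1 -> r2=0xf1
epilogue: pop r2=0x89, sp=0xa2
r3 is caller-saved -> body value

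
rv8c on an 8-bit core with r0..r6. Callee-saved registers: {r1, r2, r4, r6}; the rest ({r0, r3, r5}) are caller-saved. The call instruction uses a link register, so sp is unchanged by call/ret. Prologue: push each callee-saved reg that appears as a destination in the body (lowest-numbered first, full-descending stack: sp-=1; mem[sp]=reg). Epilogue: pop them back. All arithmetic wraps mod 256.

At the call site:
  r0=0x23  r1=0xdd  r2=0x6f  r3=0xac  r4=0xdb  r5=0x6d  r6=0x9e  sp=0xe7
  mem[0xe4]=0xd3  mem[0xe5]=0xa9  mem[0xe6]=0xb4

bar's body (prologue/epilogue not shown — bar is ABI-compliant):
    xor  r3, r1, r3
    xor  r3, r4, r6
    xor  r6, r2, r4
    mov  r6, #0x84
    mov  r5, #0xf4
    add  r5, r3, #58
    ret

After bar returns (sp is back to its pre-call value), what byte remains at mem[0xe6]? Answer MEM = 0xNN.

MEM = 0x9e

prologue: push r6 -> mem[0xe6]=0x9e, sp=0xe6
body[0] xor  r3, r1, r3 -> r3=0x71
body[1] xor  r3, r4, r6 -> r3=0x45
body[2] xor  r6, r2, r4 -> r6=0xb4
body[3] mov  r6, #0x84 -> r6=0x84
body[4] mov  r5, #0xf4 -> r5=0xf4
body[5] add  r5, r3, #58 -> r5=0x7f
epilogue: pop r6=0x9e, sp=0xe7
prologue pushed ['r6'] at ['0xe6']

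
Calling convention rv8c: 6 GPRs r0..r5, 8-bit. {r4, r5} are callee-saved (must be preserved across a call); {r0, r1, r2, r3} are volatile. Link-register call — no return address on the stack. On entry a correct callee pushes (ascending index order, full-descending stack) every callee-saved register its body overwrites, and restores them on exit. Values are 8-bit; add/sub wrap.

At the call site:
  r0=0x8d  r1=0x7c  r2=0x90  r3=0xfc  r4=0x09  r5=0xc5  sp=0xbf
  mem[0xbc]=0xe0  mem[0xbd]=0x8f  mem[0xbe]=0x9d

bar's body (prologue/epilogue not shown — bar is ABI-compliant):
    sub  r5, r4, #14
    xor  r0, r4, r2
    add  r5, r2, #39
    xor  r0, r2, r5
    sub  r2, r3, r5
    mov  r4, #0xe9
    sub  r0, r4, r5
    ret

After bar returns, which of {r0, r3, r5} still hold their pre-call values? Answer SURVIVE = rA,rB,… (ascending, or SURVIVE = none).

SURVIVE = r3,r5

prologue: push r4 -> mem[0xbe]=0x09, sp=0xbe
prologue: push r5 -> mem[0xbd]=0xc5, sp=0xbd
body[0] sub  r5, r4, #14 -> r5=0xfb
body[1] xor  r0, r4, r2 -> r0=0x99
body[2] add  r5, r2, #39 -> r5=0xb7
body[3] xor  r0, r2, r5 -> r0=0x27
body[4] sub  r2, r3, r5 -> r2=0x45
body[5] mov  r4, #0xe9 -> r4=0xe9
body[6] sub  r0, r4, r5 -> r0=0x32
epilogue: pop r5=0xc5, sp=0xbe
epilogue: pop r4=0x09, sp=0xbf
r0: caller-saved, written=True
r3: caller-saved, written=False
r5: callee-saved, written=True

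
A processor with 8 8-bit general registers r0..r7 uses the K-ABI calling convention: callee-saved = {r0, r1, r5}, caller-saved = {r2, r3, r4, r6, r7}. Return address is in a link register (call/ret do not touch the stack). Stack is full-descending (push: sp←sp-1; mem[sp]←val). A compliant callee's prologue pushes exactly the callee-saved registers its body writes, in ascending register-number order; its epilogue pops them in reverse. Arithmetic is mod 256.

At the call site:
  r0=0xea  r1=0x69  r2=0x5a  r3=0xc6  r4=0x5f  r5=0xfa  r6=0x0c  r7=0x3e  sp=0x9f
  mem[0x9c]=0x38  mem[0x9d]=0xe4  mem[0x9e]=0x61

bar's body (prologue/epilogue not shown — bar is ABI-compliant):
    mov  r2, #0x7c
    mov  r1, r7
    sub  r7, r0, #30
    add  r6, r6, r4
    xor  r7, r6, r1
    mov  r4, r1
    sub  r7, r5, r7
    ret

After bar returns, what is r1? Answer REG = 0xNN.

prologue: push r1 → mem[0x9e]=0x69, sp=0x9e
body[0] mov  r2, #0x7c → r2=0x7c
body[1] mov  r1, r7 → r1=0x3e
body[2] sub  r7, r0, #30 → r7=0xcc
body[3] add  r6, r6, r4 → r6=0x6b
body[4] xor  r7, r6, r1 → r7=0x55
body[5] mov  r4, r1 → r4=0x3e
body[6] sub  r7, r5, r7 → r7=0xa5
epilogue: pop r1=0x69, sp=0x9f
r1 is callee-saved → restored

REG = 0x69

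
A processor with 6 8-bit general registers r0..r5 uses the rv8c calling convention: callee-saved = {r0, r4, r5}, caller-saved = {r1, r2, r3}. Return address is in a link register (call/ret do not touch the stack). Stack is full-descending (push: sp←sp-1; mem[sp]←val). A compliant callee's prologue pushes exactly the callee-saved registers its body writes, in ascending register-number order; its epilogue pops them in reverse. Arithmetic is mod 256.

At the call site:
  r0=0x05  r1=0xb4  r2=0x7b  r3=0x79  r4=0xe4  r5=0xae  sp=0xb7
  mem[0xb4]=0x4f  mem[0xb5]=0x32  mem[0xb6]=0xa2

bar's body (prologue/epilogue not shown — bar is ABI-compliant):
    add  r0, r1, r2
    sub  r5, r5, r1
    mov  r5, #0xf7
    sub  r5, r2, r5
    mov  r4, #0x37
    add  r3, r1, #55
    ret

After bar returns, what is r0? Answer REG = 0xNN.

REG = 0x05

prologue: push r0 → mem[0xb6]=0x05, sp=0xb6
prologue: push r4 → mem[0xb5]=0xe4, sp=0xb5
prologue: push r5 → mem[0xb4]=0xae, sp=0xb4
body[0] add  r0, r1, r2 → r0=0x2f
body[1] sub  r5, r5, r1 → r5=0xfa
body[2] mov  r5, #0xf7 → r5=0xf7
body[3] sub  r5, r2, r5 → r5=0x84
body[4] mov  r4, #0x37 → r4=0x37
body[5] add  r3, r1, #55 → r3=0xeb
epilogue: pop r5=0xae, sp=0xb5
epilogue: pop r4=0xe4, sp=0xb6
epilogue: pop r0=0x05, sp=0xb7
r0 is callee-saved → restored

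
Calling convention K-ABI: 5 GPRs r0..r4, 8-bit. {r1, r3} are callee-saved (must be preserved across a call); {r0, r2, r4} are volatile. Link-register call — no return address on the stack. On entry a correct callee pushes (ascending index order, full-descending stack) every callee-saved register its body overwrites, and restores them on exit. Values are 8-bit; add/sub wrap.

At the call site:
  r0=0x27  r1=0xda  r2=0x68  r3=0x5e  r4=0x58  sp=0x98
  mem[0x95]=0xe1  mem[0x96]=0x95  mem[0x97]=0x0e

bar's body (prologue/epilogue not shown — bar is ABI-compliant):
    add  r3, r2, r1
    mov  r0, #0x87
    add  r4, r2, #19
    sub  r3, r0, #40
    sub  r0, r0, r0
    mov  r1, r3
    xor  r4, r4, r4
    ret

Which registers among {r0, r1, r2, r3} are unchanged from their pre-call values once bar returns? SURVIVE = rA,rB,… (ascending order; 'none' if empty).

SURVIVE = r1,r2,r3

prologue: push r1 → mem[0x97]=0xda, sp=0x97
prologue: push r3 → mem[0x96]=0x5e, sp=0x96
body[0] add  r3, r2, r1 → r3=0x42
body[1] mov  r0, #0x87 → r0=0x87
body[2] add  r4, r2, #19 → r4=0x7b
body[3] sub  r3, r0, #40 → r3=0x5f
body[4] sub  r0, r0, r0 → r0=0x00
body[5] mov  r1, r3 → r1=0x5f
body[6] xor  r4, r4, r4 → r4=0x00
epilogue: pop r3=0x5e, sp=0x97
epilogue: pop r1=0xda, sp=0x98
r0: caller-saved, written=True
r1: callee-saved, written=True
r2: caller-saved, written=False
r3: callee-saved, written=True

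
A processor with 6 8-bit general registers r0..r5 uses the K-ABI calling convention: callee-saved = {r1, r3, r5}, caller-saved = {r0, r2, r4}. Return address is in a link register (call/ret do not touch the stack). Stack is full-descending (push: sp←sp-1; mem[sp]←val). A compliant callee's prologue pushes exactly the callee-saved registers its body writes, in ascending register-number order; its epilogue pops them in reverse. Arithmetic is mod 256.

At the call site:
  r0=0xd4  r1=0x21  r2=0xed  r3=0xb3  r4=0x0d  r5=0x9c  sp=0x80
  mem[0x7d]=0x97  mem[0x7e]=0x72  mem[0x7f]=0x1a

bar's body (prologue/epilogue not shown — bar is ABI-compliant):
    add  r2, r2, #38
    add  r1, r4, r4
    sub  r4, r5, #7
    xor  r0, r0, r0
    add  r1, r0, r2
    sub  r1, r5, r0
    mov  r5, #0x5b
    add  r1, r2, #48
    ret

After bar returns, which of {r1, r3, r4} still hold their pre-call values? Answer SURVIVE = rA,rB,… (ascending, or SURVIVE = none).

prologue: push r1 → mem[0x7f]=0x21, sp=0x7f
prologue: push r5 → mem[0x7e]=0x9c, sp=0x7e
body[0] add  r2, r2, #38 → r2=0x13
body[1] add  r1, r4, r4 → r1=0x1a
body[2] sub  r4, r5, #7 → r4=0x95
body[3] xor  r0, r0, r0 → r0=0x00
body[4] add  r1, r0, r2 → r1=0x13
body[5] sub  r1, r5, r0 → r1=0x9c
body[6] mov  r5, #0x5b → r5=0x5b
body[7] add  r1, r2, #48 → r1=0x43
epilogue: pop r5=0x9c, sp=0x7f
epilogue: pop r1=0x21, sp=0x80
r1: callee-saved, written=True
r3: callee-saved, written=False
r4: caller-saved, written=True

SURVIVE = r1,r3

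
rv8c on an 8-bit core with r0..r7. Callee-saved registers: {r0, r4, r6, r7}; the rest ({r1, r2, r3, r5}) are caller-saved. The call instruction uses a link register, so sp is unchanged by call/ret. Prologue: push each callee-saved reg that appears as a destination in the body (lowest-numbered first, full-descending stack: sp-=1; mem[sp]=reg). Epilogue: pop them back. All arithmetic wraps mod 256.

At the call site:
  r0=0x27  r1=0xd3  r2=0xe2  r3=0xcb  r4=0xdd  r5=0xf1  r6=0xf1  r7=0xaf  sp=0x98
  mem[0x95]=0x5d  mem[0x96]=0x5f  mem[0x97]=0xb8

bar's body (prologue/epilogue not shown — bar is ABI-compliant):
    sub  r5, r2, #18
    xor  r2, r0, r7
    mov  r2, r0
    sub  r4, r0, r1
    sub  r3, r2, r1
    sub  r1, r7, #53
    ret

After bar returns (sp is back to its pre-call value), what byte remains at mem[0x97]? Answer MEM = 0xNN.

prologue: push r4 → mem[0x97]=0xdd, sp=0x97
body[0] sub  r5, r2, #18 → r5=0xd0
body[1] xor  r2, r0, r7 → r2=0x88
body[2] mov  r2, r0 → r2=0x27
body[3] sub  r4, r0, r1 → r4=0x54
body[4] sub  r3, r2, r1 → r3=0x54
body[5] sub  r1, r7, #53 → r1=0x7a
epilogue: pop r4=0xdd, sp=0x98
prologue pushed ['r4'] at ['0x97']

MEM = 0xdd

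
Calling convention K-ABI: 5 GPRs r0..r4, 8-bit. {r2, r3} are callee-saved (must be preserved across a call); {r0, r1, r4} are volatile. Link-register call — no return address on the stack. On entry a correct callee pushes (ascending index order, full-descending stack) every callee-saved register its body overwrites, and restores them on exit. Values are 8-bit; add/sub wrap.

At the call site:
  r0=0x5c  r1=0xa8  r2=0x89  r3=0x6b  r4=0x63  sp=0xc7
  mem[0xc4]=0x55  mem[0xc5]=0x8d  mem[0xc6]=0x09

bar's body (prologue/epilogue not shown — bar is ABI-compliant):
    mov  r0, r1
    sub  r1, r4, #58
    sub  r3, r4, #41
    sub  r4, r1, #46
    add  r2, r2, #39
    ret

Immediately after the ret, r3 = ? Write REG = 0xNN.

REG = 0x6b

prologue: push r2 → mem[0xc6]=0x89, sp=0xc6
prologue: push r3 → mem[0xc5]=0x6b, sp=0xc5
body[0] mov  r0, r1 → r0=0xa8
body[1] sub  r1, r4, #58 → r1=0x29
body[2] sub  r3, r4, #41 → r3=0x3a
body[3] sub  r4, r1, #46 → r4=0xfb
body[4] add  r2, r2, #39 → r2=0xb0
epilogue: pop r3=0x6b, sp=0xc6
epilogue: pop r2=0x89, sp=0xc7
r3 is callee-saved → restored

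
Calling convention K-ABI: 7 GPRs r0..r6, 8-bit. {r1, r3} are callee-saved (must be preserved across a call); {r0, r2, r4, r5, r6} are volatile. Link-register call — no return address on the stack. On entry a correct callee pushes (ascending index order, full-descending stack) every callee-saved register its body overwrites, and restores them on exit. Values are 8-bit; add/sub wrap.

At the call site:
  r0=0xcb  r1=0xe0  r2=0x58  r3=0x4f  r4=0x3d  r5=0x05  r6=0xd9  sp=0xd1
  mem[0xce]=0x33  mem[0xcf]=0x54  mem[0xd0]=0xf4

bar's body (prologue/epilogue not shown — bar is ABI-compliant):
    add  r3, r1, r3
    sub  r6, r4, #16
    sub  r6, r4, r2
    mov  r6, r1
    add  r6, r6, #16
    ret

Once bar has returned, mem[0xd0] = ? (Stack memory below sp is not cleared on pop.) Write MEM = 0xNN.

MEM = 0x4f

prologue: push r3 -> mem[0xd0]=0x4f, sp=0xd0
body[0] add  r3, r1, r3 -> r3=0x2f
body[1] sub  r6, r4, #16 -> r6=0x2d
body[2] sub  r6, r4, r2 -> r6=0xe5
body[3] mov  r6, r1 -> r6=0xe0
body[4] add  r6, r6, #16 -> r6=0xf0
epilogue: pop r3=0x4f, sp=0xd1
prologue pushed ['r3'] at ['0xd0']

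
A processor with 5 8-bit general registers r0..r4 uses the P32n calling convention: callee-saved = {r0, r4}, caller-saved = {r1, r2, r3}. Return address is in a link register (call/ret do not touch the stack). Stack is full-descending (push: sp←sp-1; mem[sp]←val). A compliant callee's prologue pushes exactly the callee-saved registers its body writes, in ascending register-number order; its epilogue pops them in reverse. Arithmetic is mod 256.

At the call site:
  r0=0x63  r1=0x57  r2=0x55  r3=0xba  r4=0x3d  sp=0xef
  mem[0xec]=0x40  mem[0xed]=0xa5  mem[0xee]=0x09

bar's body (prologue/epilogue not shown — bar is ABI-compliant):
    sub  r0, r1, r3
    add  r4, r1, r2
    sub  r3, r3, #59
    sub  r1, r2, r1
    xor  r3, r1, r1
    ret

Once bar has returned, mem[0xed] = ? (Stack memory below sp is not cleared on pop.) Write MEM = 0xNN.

MEM = 0x3d

prologue: push r0 -> mem[0xee]=0x63, sp=0xee
prologue: push r4 -> mem[0xed]=0x3d, sp=0xed
body[0] sub  r0, r1, r3 -> r0=0x9d
body[1] add  r4, r1, r2 -> r4=0xac
body[2] sub  r3, r3, #59 -> r3=0x7f
body[3] sub  r1, r2, r1 -> r1=0xfe
body[4] xor  r3, r1, r1 -> r3=0x00
epilogue: pop r4=0x3d, sp=0xee
epilogue: pop r0=0x63, sp=0xef
prologue pushed ['r0', 'r4'] at ['0xee', '0xed']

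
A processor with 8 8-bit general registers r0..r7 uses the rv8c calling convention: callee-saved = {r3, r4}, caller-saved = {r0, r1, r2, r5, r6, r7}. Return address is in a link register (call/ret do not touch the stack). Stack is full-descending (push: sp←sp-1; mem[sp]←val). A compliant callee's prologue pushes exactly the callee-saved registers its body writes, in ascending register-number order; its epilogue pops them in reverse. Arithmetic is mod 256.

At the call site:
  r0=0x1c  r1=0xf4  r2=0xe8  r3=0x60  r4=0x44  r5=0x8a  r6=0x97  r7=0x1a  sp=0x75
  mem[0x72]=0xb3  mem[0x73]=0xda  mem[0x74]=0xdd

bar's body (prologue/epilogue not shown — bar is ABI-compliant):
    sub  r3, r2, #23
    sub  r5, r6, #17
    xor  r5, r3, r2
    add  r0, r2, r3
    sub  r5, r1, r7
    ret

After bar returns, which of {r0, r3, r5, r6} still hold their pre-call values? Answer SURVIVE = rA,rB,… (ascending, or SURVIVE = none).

prologue: push r3 → mem[0x74]=0x60, sp=0x74
body[0] sub  r3, r2, #23 → r3=0xd1
body[1] sub  r5, r6, #17 → r5=0x86
body[2] xor  r5, r3, r2 → r5=0x39
body[3] add  r0, r2, r3 → r0=0xb9
body[4] sub  r5, r1, r7 → r5=0xda
epilogue: pop r3=0x60, sp=0x75
r0: caller-saved, written=True
r3: callee-saved, written=True
r5: caller-saved, written=True
r6: caller-saved, written=False

SURVIVE = r3,r6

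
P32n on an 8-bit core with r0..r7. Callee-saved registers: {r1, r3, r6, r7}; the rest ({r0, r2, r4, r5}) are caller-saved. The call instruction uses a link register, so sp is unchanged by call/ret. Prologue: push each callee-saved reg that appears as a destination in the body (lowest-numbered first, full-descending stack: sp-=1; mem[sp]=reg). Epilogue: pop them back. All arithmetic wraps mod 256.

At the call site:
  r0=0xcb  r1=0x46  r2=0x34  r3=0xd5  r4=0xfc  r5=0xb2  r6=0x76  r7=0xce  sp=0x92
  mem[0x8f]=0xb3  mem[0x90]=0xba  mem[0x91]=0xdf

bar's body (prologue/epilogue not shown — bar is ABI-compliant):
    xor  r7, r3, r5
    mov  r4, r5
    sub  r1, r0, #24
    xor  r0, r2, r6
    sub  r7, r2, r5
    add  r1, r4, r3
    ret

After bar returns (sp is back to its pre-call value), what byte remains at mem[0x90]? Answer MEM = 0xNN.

prologue: push r1 → mem[0x91]=0x46, sp=0x91
prologue: push r7 → mem[0x90]=0xce, sp=0x90
body[0] xor  r7, r3, r5 → r7=0x67
body[1] mov  r4, r5 → r4=0xb2
body[2] sub  r1, r0, #24 → r1=0xb3
body[3] xor  r0, r2, r6 → r0=0x42
body[4] sub  r7, r2, r5 → r7=0x82
body[5] add  r1, r4, r3 → r1=0x87
epilogue: pop r7=0xce, sp=0x91
epilogue: pop r1=0x46, sp=0x92
prologue pushed ['r1', 'r7'] at ['0x91', '0x90']

MEM = 0xce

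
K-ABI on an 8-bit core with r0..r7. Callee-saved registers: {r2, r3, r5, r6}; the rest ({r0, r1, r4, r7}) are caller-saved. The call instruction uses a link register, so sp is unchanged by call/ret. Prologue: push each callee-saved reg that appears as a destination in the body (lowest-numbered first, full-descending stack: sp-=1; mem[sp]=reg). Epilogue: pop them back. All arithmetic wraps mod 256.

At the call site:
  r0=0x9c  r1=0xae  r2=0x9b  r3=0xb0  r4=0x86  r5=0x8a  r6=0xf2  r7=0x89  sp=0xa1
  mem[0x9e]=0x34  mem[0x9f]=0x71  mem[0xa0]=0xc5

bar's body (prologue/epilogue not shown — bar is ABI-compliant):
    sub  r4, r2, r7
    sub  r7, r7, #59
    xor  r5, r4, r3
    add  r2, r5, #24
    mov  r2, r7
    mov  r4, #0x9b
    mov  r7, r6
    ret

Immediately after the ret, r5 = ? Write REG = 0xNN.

REG = 0x8a

prologue: push r2 → mem[0xa0]=0x9b, sp=0xa0
prologue: push r5 → mem[0x9f]=0x8a, sp=0x9f
body[0] sub  r4, r2, r7 → r4=0x12
body[1] sub  r7, r7, #59 → r7=0x4e
body[2] xor  r5, r4, r3 → r5=0xa2
body[3] add  r2, r5, #24 → r2=0xba
body[4] mov  r2, r7 → r2=0x4e
body[5] mov  r4, #0x9b → r4=0x9b
body[6] mov  r7, r6 → r7=0xf2
epilogue: pop r5=0x8a, sp=0xa0
epilogue: pop r2=0x9b, sp=0xa1
r5 is callee-saved → restored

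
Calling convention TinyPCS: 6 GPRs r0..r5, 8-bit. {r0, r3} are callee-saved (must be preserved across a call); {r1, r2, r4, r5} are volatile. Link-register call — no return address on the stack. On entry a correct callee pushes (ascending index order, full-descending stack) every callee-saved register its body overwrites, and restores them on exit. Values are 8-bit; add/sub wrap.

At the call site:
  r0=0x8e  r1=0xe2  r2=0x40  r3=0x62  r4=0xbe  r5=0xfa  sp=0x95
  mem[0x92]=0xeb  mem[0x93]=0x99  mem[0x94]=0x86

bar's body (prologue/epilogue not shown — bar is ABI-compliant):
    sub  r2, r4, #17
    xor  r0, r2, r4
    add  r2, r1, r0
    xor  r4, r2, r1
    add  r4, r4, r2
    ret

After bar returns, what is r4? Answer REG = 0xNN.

REG = 0x0c

prologue: push r0 → mem[0x94]=0x8e, sp=0x94
body[0] sub  r2, r4, #17 → r2=0xad
body[1] xor  r0, r2, r4 → r0=0x13
body[2] add  r2, r1, r0 → r2=0xf5
body[3] xor  r4, r2, r1 → r4=0x17
body[4] add  r4, r4, r2 → r4=0x0c
epilogue: pop r0=0x8e, sp=0x95
r4 is caller-saved → body value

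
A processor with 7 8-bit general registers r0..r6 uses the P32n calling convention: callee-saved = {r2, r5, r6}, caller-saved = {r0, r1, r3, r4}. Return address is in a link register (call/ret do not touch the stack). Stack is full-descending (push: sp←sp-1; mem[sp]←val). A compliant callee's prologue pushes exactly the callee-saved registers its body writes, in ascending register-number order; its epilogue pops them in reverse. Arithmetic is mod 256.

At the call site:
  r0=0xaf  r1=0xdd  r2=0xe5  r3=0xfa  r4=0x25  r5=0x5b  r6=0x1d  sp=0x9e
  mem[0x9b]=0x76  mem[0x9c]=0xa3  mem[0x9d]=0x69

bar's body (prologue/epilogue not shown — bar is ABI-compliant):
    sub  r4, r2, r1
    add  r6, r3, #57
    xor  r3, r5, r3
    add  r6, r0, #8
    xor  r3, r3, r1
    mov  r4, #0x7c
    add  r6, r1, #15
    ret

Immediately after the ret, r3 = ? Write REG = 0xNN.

prologue: push r6 -> mem[0x9d]=0x1d, sp=0x9d
body[0] sub  r4, r2, r1 -> r4=0x08
body[1] add  r6, r3, #57 -> r6=0x33
body[2] xor  r3, r5, r3 -> r3=0xa1
body[3] add  r6, r0, #8 -> r6=0xb7
body[4] xor  r3, r3, r1 -> r3=0x7c
body[5] mov  r4, #0x7c -> r4=0x7c
body[6] add  r6, r1, #15 -> r6=0xec
epilogue: pop r6=0x1d, sp=0x9e
r3 is caller-saved -> body value

REG = 0x7c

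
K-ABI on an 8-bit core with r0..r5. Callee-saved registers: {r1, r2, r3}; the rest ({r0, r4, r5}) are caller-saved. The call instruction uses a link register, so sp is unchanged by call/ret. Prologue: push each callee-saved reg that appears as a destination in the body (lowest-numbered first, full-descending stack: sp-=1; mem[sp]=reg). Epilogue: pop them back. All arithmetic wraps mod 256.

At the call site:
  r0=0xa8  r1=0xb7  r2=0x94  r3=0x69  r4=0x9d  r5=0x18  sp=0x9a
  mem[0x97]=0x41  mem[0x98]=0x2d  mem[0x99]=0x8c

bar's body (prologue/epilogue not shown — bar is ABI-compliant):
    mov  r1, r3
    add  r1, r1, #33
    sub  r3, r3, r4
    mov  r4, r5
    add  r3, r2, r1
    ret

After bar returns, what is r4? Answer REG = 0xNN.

REG = 0x18

prologue: push r1 → mem[0x99]=0xb7, sp=0x99
prologue: push r3 → mem[0x98]=0x69, sp=0x98
body[0] mov  r1, r3 → r1=0x69
body[1] add  r1, r1, #33 → r1=0x8a
body[2] sub  r3, r3, r4 → r3=0xcc
body[3] mov  r4, r5 → r4=0x18
body[4] add  r3, r2, r1 → r3=0x1e
epilogue: pop r3=0x69, sp=0x99
epilogue: pop r1=0xb7, sp=0x9a
r4 is caller-saved → body value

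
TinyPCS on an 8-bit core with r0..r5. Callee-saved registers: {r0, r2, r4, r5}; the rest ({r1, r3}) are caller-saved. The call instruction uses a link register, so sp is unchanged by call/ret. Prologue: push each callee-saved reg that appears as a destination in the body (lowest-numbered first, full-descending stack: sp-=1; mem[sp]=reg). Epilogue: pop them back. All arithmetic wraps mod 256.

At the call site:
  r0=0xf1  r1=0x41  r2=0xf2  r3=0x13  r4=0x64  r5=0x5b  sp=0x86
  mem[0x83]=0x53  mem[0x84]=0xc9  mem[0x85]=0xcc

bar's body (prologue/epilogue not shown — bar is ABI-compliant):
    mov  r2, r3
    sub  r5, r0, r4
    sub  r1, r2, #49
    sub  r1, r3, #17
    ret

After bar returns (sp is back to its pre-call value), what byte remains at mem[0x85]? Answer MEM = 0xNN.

prologue: push r2 -> mem[0x85]=0xf2, sp=0x85
prologue: push r5 -> mem[0x84]=0x5b, sp=0x84
body[0] mov  r2, r3 -> r2=0x13
body[1] sub  r5, r0, r4 -> r5=0x8d
body[2] sub  r1, r2, #49 -> r1=0xe2
body[3] sub  r1, r3, #17 -> r1=0x02
epilogue: pop r5=0x5b, sp=0x85
epilogue: pop r2=0xf2, sp=0x86
prologue pushed ['r2', 'r5'] at ['0x85', '0x84']

MEM = 0xf2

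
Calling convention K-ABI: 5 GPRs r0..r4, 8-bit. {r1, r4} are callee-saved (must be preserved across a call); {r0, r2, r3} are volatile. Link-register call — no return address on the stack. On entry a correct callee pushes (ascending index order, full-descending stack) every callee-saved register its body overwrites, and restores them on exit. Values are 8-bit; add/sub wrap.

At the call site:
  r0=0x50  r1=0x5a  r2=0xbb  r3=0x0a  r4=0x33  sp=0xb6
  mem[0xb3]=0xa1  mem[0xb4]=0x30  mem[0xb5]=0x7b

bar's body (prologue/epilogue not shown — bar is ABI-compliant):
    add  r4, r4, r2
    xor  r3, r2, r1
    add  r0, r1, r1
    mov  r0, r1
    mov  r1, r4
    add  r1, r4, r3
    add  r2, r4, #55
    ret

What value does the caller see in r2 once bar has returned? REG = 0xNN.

REG = 0x25

prologue: push r1 → mem[0xb5]=0x5a, sp=0xb5
prologue: push r4 → mem[0xb4]=0x33, sp=0xb4
body[0] add  r4, r4, r2 → r4=0xee
body[1] xor  r3, r2, r1 → r3=0xe1
body[2] add  r0, r1, r1 → r0=0xb4
body[3] mov  r0, r1 → r0=0x5a
body[4] mov  r1, r4 → r1=0xee
body[5] add  r1, r4, r3 → r1=0xcf
body[6] add  r2, r4, #55 → r2=0x25
epilogue: pop r4=0x33, sp=0xb5
epilogue: pop r1=0x5a, sp=0xb6
r2 is caller-saved → body value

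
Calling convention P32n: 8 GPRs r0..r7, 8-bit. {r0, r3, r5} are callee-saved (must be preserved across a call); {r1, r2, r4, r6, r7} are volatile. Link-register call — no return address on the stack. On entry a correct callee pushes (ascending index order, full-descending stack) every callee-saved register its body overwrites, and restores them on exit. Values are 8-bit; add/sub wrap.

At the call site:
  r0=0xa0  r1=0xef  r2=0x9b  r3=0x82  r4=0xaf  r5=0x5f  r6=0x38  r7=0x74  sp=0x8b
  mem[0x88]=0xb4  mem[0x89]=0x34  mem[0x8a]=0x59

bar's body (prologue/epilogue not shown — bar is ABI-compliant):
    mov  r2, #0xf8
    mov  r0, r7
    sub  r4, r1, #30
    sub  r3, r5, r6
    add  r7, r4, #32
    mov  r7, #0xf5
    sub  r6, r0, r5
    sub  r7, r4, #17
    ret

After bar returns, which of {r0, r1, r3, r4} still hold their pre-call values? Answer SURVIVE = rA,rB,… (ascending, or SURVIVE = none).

prologue: push r0 -> mem[0x8a]=0xa0, sp=0x8a
prologue: push r3 -> mem[0x89]=0x82, sp=0x89
body[0] mov  r2, #0xf8 -> r2=0xf8
body[1] mov  r0, r7 -> r0=0x74
body[2] sub  r4, r1, #30 -> r4=0xd1
body[3] sub  r3, r5, r6 -> r3=0x27
body[4] add  r7, r4, #32 -> r7=0xf1
body[5] mov  r7, #0xf5 -> r7=0xf5
body[6] sub  r6, r0, r5 -> r6=0x15
body[7] sub  r7, r4, #17 -> r7=0xc0
epilogue: pop r3=0x82, sp=0x8a
epilogue: pop r0=0xa0, sp=0x8b
r0: callee-saved, written=True
r1: caller-saved, written=False
r3: callee-saved, written=True
r4: caller-saved, written=True

SURVIVE = r0,r1,r3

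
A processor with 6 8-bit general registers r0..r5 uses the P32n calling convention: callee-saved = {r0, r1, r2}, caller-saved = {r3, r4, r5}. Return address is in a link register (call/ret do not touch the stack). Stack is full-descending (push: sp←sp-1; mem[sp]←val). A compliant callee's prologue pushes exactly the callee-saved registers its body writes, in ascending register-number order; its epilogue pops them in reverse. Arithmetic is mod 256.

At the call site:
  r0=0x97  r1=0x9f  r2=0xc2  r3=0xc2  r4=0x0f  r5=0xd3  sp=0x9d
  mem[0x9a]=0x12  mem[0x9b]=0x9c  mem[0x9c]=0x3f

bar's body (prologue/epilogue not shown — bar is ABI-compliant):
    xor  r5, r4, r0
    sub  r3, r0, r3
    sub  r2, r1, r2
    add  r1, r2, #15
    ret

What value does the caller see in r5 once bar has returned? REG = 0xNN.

REG = 0x98

prologue: push r1 -> mem[0x9c]=0x9f, sp=0x9c
prologue: push r2 -> mem[0x9b]=0xc2, sp=0x9b
body[0] xor  r5, r4, r0 -> r5=0x98
body[1] sub  r3, r0, r3 -> r3=0xd5
body[2] sub  r2, r1, r2 -> r2=0xdd
body[3] add  r1, r2, #15 -> r1=0xec
epilogue: pop r2=0xc2, sp=0x9c
epilogue: pop r1=0x9f, sp=0x9d
r5 is caller-saved -> body value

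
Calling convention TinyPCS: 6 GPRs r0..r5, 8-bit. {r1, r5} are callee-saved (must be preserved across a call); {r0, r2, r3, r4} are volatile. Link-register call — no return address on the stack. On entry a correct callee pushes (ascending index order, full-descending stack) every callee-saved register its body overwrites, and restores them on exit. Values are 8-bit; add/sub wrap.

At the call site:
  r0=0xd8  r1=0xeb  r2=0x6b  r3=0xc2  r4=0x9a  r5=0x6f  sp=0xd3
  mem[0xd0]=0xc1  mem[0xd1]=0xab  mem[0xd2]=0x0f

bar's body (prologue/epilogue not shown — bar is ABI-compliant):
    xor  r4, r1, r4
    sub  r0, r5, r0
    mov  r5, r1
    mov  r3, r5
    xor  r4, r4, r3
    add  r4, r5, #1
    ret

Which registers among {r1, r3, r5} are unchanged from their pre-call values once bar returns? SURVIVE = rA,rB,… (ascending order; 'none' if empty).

SURVIVE = r1,r5

prologue: push r5 → mem[0xd2]=0x6f, sp=0xd2
body[0] xor  r4, r1, r4 → r4=0x71
body[1] sub  r0, r5, r0 → r0=0x97
body[2] mov  r5, r1 → r5=0xeb
body[3] mov  r3, r5 → r3=0xeb
body[4] xor  r4, r4, r3 → r4=0x9a
body[5] add  r4, r5, #1 → r4=0xec
epilogue: pop r5=0x6f, sp=0xd3
r1: callee-saved, written=False
r3: caller-saved, written=True
r5: callee-saved, written=True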